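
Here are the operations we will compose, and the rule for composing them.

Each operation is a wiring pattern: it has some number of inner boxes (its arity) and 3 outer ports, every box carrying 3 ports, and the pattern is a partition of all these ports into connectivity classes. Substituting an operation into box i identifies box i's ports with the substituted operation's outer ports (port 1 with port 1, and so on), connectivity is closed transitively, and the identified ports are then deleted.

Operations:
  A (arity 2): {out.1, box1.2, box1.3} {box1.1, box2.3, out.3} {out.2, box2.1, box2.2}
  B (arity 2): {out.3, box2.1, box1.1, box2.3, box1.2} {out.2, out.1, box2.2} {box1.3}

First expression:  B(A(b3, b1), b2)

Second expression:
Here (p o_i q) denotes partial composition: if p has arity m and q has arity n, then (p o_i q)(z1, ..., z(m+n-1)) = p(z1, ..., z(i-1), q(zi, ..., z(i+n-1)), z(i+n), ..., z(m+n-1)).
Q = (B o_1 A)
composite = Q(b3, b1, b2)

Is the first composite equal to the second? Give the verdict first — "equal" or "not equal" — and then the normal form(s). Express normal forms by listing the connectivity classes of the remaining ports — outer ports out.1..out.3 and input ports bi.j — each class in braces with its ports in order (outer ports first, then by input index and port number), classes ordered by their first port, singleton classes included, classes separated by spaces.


equal — both sides give {out.1, out.2, b2.2} {out.3, b1.1, b1.2, b2.1, b2.3, b3.2, b3.3} {b1.3, b3.1}

Reducing the first expression gives {out.1, out.2, b2.2} {out.3, b1.1, b1.2, b2.1, b2.3, b3.2, b3.3} {b1.3, b3.1}
Reducing the second expression gives {out.1, out.2, b2.2} {out.3, b1.1, b1.2, b2.1, b2.3, b3.2, b3.3} {b1.3, b3.1}
One common form — equal.


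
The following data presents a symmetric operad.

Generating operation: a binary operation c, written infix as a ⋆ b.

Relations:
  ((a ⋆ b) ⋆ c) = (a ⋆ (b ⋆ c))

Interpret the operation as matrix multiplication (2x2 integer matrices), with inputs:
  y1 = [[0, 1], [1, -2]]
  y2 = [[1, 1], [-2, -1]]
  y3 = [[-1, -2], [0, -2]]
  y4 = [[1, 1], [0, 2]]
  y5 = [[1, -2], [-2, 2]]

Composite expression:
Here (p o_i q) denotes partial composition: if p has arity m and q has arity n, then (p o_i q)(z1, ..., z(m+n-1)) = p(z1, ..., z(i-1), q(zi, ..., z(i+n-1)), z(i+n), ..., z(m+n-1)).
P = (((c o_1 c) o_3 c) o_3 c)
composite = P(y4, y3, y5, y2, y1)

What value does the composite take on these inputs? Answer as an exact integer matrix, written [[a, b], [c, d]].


[[13, -7], [16, -8]]


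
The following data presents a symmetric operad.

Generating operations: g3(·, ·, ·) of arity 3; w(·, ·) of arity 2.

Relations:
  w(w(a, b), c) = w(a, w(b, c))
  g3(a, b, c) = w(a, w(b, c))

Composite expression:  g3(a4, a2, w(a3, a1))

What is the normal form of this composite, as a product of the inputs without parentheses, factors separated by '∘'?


a4 ∘ a2 ∘ a3 ∘ a1


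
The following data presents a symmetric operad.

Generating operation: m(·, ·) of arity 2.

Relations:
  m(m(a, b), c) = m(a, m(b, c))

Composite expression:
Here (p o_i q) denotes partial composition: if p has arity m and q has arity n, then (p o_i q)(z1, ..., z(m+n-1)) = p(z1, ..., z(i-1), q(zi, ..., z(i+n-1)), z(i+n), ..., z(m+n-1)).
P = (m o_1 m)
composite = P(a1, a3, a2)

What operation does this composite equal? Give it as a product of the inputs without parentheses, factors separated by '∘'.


The m-tree's shape is irrelevant; the a-reading-order decides.
m(a1, a3) reduces to a1 ∘ a3
m(m(a1, a3), a2) reduces to a1 ∘ a3 ∘ a2

a1 ∘ a3 ∘ a2


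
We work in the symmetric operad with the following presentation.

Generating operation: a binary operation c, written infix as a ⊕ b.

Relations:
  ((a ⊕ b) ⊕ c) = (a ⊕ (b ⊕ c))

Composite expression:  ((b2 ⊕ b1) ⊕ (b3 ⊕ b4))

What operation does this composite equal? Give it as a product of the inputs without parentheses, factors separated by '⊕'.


The c-tree's shape is irrelevant; the b-reading-order decides.
(b2 ⊕ b1) linearizes to b2 ⊕ b1
(b3 ⊕ b4) linearizes to b3 ⊕ b4
((b2 ⊕ b1) ⊕ (b3 ⊕ b4)) linearizes to b2 ⊕ b1 ⊕ b3 ⊕ b4

b2 ⊕ b1 ⊕ b3 ⊕ b4


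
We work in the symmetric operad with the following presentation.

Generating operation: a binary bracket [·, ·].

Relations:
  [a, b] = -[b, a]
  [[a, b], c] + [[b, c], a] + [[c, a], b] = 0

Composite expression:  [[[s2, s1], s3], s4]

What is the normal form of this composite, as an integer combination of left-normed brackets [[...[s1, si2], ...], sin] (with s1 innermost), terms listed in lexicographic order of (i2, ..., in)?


-[[[s1, s2], s3], s4]


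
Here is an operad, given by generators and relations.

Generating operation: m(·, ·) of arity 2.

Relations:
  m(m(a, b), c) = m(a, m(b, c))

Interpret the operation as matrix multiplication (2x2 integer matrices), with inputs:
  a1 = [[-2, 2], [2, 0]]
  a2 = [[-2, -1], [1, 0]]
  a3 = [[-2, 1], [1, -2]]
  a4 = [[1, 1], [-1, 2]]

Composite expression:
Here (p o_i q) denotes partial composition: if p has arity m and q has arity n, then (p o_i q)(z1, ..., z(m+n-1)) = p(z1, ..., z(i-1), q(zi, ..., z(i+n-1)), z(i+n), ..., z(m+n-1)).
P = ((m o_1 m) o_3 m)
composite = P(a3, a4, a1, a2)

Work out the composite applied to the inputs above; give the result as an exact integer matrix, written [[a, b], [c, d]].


[[-18, -6], [30, 12]]

m(a3, a4) = [[-3, 0], [3, -3]]
m(a1, a2) = [[6, 2], [-4, -2]]
m(m(a3, a4), m(a1, a2)) = [[-18, -6], [30, 12]]


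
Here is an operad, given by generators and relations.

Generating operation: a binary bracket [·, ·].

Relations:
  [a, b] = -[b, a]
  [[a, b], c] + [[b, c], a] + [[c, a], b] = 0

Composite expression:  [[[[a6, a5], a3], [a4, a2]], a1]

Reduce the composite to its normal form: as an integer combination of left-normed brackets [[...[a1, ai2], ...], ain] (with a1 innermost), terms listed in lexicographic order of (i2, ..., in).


-[[[[[a1, a2], a4], a3], a5], a6] + [[[[[a1, a2], a4], a3], a6], a5] + [[[[[a1, a2], a4], a5], a6], a3] - [[[[[a1, a2], a4], a6], a5], a3] + [[[[[a1, a3], a5], a6], a2], a4] - [[[[[a1, a3], a5], a6], a4], a2] - [[[[[a1, a3], a6], a5], a2], a4] + [[[[[a1, a3], a6], a5], a4], a2] + [[[[[a1, a4], a2], a3], a5], a6] - [[[[[a1, a4], a2], a3], a6], a5] - [[[[[a1, a4], a2], a5], a6], a3] + [[[[[a1, a4], a2], a6], a5], a3] - [[[[[a1, a5], a6], a3], a2], a4] + [[[[[a1, a5], a6], a3], a4], a2] + [[[[[a1, a6], a5], a3], a2], a4] - [[[[[a1, a6], a5], a3], a4], a2]

In the tensor algebra, words opening a1 carry the a1-anchored form.
Composite bracket: [[[[a6, a5], a3], [a4, a2]], a1]
Each bracket splits as ab - ba, giving 32 signed words (2^5 = 32).
Keep just the words that open with a1:
  from a1a2a4a3a5a6, sign -1: term -[[[[[a1, a2], a4], a3], a5], a6]
  from a1a2a4a3a6a5, sign +1: term +[[[[[a1, a2], a4], a3], a6], a5]
  from a1a2a4a5a6a3, sign +1: term +[[[[[a1, a2], a4], a5], a6], a3]
  from a1a2a4a6a5a3, sign -1: term -[[[[[a1, a2], a4], a6], a5], a3]
  from a1a3a5a6a2a4, sign +1: term +[[[[[a1, a3], a5], a6], a2], a4]
  from a1a3a5a6a4a2, sign -1: term -[[[[[a1, a3], a5], a6], a4], a2]
  from a1a3a6a5a2a4, sign -1: term -[[[[[a1, a3], a6], a5], a2], a4]
  from a1a3a6a5a4a2, sign +1: term +[[[[[a1, a3], a6], a5], a4], a2]
  from a1a4a2a3a5a6, sign +1: term +[[[[[a1, a4], a2], a3], a5], a6]
  from a1a4a2a3a6a5, sign -1: term -[[[[[a1, a4], a2], a3], a6], a5]
  from a1a4a2a5a6a3, sign -1: term -[[[[[a1, a4], a2], a5], a6], a3]
  from a1a4a2a6a5a3, sign +1: term +[[[[[a1, a4], a2], a6], a5], a3]
  from a1a5a6a3a2a4, sign -1: term -[[[[[a1, a5], a6], a3], a2], a4]
  from a1a5a6a3a4a2, sign +1: term +[[[[[a1, a5], a6], a3], a4], a2]
  from a1a6a5a3a2a4, sign +1: term +[[[[[a1, a6], a5], a3], a2], a4]
  from a1a6a5a3a4a2, sign -1: term -[[[[[a1, a6], a5], a3], a4], a2]


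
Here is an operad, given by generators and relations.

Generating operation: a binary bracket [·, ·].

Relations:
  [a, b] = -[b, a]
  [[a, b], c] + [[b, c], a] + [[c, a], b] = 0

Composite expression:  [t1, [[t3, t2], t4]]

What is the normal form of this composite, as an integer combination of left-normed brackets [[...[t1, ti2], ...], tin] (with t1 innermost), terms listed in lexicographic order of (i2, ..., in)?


A multilinear Lie element is pinned by t1-initial words (t1 innermost).
Composite bracket: [t1, [[t3, t2], t4]]
The bracket unfolds into 8 signed words via [a, b] = ab - ba (2^3 = 8).
The t1-initial words carry the normal form:
  word t1t2t3t4 has sign -1, contributing -[[[t1, t2], t3], t4]
  word t1t3t2t4 has sign +1, contributing +[[[t1, t3], t2], t4]
  word t1t4t2t3 has sign +1, contributing +[[[t1, t4], t2], t3]
  word t1t4t3t2 has sign -1, contributing -[[[t1, t4], t3], t2]

-[[[t1, t2], t3], t4] + [[[t1, t3], t2], t4] + [[[t1, t4], t2], t3] - [[[t1, t4], t3], t2]


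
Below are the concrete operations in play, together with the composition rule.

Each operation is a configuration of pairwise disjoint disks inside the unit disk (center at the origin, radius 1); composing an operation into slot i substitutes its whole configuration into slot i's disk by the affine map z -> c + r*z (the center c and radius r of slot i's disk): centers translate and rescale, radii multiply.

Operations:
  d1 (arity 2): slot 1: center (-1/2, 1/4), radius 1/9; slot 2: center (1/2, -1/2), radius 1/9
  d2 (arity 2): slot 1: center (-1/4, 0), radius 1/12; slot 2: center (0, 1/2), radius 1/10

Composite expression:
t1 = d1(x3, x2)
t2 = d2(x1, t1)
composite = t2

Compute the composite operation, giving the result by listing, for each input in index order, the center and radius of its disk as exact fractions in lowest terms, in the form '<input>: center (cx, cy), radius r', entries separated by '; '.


x1: center (-1/4, 0), radius 1/12; x2: center (1/20, 9/20), radius 1/90; x3: center (-1/20, 21/40), radius 1/90

Follow each x-input down from d2: c' goes to c + r*c', radius to r*r'.
x1 passes through 1 substitution, ending at center (-1/4, 0), radius 1/12
x3 passes through 2 substitutions, ending at center (-1/20, 21/40), radius 1/90
x2 passes through 2 substitutions, ending at center (1/20, 9/20), radius 1/90


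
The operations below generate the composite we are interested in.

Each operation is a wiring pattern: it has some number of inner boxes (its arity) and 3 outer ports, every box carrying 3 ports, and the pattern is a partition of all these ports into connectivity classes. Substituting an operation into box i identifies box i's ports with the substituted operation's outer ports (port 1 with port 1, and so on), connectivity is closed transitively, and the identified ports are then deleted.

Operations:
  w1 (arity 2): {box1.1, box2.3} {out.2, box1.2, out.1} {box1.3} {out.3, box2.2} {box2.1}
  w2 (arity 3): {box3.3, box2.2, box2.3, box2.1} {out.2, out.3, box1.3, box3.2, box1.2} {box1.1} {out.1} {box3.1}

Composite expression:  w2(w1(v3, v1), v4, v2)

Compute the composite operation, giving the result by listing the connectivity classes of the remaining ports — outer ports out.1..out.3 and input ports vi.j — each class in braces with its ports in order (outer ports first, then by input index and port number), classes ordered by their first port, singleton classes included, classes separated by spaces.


{out.1} {out.2, out.3, v1.2, v2.2, v3.2} {v1.1} {v1.3, v3.1} {v2.1} {v2.3, v4.1, v4.2, v4.3} {v3.3}

Reachability decides: close wires over w2-identified ports.
stage w1: inputs (v3, v1), connectivity {out.1, out.2, v3.2} {out.3, v1.2} {v1.1} {v1.3, v3.1} {v3.3}, out.j its boundary
stage w2: inputs (v3, v1, v4, v2), connectivity {out.1} {out.2, out.3, v1.2, v2.2, v3.2} {v1.1} {v1.3, v3.1} {v2.1} {v2.3, v4.1, v4.2, v4.3} {v3.3}, out.j its boundary


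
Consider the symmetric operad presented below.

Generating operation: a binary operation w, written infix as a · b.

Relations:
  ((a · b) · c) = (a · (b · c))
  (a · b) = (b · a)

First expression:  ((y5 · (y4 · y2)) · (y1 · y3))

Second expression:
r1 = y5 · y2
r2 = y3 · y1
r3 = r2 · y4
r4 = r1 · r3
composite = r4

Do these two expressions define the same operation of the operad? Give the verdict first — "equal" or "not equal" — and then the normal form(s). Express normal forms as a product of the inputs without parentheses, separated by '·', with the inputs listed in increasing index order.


Reducing the first expression gives y1 · y2 · y3 · y4 · y5
Reducing the second expression gives y1 · y2 · y3 · y4 · y5
Both agree, so they are equal.

equal: each reduces to y1 · y2 · y3 · y4 · y5


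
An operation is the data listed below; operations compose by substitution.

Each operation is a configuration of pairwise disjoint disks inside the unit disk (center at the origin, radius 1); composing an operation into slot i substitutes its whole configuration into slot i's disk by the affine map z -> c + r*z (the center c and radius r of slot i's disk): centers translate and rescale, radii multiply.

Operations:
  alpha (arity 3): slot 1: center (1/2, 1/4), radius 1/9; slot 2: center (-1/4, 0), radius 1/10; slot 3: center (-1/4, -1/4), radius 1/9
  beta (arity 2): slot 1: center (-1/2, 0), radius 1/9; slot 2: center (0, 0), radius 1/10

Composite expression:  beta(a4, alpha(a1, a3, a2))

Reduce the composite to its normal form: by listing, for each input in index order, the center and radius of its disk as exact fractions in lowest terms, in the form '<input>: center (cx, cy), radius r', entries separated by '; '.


Affine substitution under beta: radii multiply and a-centers shift.
input a4: composing its 1 substitution step yields center (-1/2, 0), radius 1/9
input a1: composing its 2 substitution steps yields center (1/20, 1/40), radius 1/90
input a3: composing its 2 substitution steps yields center (-1/40, 0), radius 1/100
input a2: composing its 2 substitution steps yields center (-1/40, -1/40), radius 1/90

a1: center (1/20, 1/40), radius 1/90; a2: center (-1/40, -1/40), radius 1/90; a3: center (-1/40, 0), radius 1/100; a4: center (-1/2, 0), radius 1/9


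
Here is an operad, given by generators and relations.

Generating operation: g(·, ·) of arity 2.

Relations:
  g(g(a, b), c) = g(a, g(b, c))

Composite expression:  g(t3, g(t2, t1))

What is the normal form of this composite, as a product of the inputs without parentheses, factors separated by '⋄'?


Under associativity of g, the answer is the t's in reading order.
g(t2, t1) reduces to t2 ⋄ t1
g(t3, g(t2, t1)) reduces to t3 ⋄ t2 ⋄ t1

t3 ⋄ t2 ⋄ t1


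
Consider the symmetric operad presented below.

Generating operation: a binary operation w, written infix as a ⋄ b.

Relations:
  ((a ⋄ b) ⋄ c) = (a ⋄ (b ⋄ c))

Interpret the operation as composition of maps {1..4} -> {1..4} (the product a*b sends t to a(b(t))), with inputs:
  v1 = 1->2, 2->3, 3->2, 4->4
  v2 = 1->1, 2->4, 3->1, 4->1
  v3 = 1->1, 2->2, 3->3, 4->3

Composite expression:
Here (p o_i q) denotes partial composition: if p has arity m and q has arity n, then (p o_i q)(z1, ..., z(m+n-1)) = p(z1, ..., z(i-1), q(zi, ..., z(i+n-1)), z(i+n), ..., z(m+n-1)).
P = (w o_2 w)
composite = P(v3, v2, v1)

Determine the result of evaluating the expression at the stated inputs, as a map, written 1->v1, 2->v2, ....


1->3, 2->1, 3->3, 4->1

(v2 ⋄ v1) = 1->4, 2->1, 3->4, 4->1
(v3 ⋄ (v2 ⋄ v1)) = 1->3, 2->1, 3->3, 4->1


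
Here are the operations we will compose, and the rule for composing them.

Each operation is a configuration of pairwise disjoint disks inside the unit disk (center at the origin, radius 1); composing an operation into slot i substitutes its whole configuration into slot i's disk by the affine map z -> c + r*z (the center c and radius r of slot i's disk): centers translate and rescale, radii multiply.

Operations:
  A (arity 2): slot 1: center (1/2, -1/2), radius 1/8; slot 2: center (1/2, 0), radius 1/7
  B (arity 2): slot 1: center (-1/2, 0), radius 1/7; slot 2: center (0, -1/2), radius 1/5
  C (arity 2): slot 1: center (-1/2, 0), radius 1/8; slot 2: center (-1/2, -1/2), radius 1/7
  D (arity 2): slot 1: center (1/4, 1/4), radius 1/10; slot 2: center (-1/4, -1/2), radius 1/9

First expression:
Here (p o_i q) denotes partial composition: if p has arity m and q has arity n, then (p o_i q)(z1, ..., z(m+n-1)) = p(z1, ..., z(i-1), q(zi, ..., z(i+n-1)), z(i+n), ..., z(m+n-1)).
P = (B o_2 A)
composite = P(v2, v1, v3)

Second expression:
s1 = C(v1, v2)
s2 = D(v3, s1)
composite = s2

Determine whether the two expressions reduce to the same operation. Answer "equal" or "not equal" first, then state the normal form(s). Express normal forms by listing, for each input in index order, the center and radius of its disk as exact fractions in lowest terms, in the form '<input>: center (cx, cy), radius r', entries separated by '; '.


not equal — first v1: center (1/10, -3/5), radius 1/40; v2: center (-1/2, 0), radius 1/7; v3: center (1/10, -1/2), radius 1/35, second v1: center (-11/36, -1/2), radius 1/72; v2: center (-11/36, -5/9), radius 1/63; v3: center (1/4, 1/4), radius 1/10

Normal form of the first expression: v1: center (1/10, -3/5), radius 1/40; v2: center (-1/2, 0), radius 1/7; v3: center (1/10, -1/2), radius 1/35
Normal form of the second expression: v1: center (-11/36, -1/2), radius 1/72; v2: center (-11/36, -5/9), radius 1/63; v3: center (1/4, 1/4), radius 1/10
Distinct normal forms: not equal.


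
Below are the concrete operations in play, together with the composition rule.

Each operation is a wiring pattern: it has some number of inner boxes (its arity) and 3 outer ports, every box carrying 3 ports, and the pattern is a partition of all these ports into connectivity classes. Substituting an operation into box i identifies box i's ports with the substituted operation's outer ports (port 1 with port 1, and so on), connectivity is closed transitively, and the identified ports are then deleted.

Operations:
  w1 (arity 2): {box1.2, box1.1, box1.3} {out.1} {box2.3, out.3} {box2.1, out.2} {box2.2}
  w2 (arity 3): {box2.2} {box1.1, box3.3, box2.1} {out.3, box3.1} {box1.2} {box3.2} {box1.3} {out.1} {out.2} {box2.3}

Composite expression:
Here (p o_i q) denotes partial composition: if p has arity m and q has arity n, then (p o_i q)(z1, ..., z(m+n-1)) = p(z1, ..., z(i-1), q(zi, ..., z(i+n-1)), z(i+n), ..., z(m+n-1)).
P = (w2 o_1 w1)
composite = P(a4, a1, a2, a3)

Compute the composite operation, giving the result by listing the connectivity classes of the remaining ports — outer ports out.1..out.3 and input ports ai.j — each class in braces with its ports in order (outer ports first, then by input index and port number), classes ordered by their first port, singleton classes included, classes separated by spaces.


{out.1} {out.2} {out.3, a3.1} {a1.1} {a1.2} {a1.3} {a2.1, a3.3} {a2.2} {a2.3} {a3.2} {a4.1, a4.2, a4.3}

Treat the ports identified at w2 as solder joints: merge, then drop.
after w1, the pattern on (a4, a1) reads {out.1} {out.2, a1.1} {out.3, a1.3} {a1.2} {a4.1, a4.2, a4.3} (out.j = its outer ports)
after w2, the pattern on (a4, a1, a2, a3) reads {out.1} {out.2} {out.3, a3.1} {a1.1} {a1.2} {a1.3} {a2.1, a3.3} {a2.2} {a2.3} {a3.2} {a4.1, a4.2, a4.3} (out.j = its outer ports)


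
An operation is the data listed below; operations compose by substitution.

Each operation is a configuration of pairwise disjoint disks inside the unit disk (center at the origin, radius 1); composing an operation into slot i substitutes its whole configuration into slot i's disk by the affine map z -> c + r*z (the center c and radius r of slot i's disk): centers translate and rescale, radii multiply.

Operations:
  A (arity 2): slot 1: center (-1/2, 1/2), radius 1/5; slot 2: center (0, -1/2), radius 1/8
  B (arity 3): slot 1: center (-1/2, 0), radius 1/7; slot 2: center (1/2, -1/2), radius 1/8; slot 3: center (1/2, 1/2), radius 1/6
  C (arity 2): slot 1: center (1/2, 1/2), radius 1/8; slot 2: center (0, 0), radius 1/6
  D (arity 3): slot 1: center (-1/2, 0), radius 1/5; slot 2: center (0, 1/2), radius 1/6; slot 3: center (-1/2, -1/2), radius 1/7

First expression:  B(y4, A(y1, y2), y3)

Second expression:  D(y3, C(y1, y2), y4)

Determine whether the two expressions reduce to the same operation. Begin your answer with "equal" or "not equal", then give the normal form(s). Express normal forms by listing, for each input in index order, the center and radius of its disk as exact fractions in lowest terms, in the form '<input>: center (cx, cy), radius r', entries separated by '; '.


Normal form of the first expression: y1: center (7/16, -7/16), radius 1/40; y2: center (1/2, -9/16), radius 1/64; y3: center (1/2, 1/2), radius 1/6; y4: center (-1/2, 0), radius 1/7
Normal form of the second expression: y1: center (1/12, 7/12), radius 1/48; y2: center (0, 1/2), radius 1/36; y3: center (-1/2, 0), radius 1/5; y4: center (-1/2, -1/2), radius 1/7
No match — not equal.

not equal — first y1: center (7/16, -7/16), radius 1/40; y2: center (1/2, -9/16), radius 1/64; y3: center (1/2, 1/2), radius 1/6; y4: center (-1/2, 0), radius 1/7, second y1: center (1/12, 7/12), radius 1/48; y2: center (0, 1/2), radius 1/36; y3: center (-1/2, 0), radius 1/5; y4: center (-1/2, -1/2), radius 1/7


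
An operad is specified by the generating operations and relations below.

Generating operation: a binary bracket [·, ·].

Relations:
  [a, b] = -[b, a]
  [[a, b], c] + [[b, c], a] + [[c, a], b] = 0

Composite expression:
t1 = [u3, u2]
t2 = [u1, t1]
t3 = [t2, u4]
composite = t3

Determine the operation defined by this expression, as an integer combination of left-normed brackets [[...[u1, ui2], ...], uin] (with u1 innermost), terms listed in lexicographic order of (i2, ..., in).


-[[[u1, u2], u3], u4] + [[[u1, u3], u2], u4]


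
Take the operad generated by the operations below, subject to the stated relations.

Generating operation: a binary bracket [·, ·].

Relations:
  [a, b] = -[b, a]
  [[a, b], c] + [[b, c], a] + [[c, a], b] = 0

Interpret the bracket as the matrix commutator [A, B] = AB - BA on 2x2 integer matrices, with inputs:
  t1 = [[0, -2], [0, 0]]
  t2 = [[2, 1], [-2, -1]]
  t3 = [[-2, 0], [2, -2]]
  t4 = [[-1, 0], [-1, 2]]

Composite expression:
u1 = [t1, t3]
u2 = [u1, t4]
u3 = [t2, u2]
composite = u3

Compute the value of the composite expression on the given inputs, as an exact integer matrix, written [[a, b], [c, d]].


[[-8, 0], [24, 8]]

[t1, t3] = [[-4, 0], [0, 4]]
[[t1, t3], t4] = [[0, 0], [-8, 0]]
[t2, [[t1, t3], t4]] = [[-8, 0], [24, 8]]


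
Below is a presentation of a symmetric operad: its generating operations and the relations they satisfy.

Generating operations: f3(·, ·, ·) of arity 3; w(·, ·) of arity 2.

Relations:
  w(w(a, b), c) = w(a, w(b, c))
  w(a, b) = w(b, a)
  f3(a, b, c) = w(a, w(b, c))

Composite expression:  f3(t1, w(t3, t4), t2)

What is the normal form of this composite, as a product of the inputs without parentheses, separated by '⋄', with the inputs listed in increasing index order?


t1 ⋄ t2 ⋄ t3 ⋄ t4


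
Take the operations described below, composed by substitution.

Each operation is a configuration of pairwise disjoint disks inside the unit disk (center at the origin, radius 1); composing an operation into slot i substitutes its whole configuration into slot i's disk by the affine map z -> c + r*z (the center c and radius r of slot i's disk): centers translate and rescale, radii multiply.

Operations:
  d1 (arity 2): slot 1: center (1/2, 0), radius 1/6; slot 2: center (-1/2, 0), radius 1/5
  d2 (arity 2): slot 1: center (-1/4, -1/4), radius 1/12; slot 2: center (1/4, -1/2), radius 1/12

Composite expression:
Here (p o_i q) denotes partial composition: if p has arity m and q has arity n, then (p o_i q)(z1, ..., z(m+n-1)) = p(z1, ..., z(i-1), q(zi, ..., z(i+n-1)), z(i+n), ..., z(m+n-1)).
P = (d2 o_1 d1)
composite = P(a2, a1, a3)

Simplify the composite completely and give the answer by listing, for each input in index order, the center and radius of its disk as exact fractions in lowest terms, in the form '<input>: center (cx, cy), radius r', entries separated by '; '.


Nesting under d2 composes maps z -> c + r*z down each a-path.
input a2: applying the 2 nested substitutions gives center (-5/24, -1/4), radius 1/72
input a1: applying the 2 nested substitutions gives center (-7/24, -1/4), radius 1/60
input a3: applying the 1 nested substitution gives center (1/4, -1/2), radius 1/12

a1: center (-7/24, -1/4), radius 1/60; a2: center (-5/24, -1/4), radius 1/72; a3: center (1/4, -1/2), radius 1/12


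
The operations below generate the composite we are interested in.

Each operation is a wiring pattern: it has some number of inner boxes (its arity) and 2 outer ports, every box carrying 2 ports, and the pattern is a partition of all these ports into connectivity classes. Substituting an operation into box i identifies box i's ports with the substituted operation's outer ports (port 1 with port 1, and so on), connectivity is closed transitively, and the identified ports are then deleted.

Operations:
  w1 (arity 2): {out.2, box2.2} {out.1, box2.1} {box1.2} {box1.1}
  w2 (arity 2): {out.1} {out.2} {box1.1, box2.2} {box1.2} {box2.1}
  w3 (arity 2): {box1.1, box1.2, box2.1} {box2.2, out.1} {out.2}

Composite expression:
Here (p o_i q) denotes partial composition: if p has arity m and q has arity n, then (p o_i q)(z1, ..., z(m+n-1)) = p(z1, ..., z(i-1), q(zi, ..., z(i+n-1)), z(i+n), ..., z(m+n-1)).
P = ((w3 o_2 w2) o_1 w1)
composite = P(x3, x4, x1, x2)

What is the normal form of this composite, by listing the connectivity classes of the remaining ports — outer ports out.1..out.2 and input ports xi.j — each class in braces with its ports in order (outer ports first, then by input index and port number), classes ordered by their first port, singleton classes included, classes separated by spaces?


After gluing at w3, chains via deleted ports link the x-ports.
stage w1: inputs (x3, x4), connectivity {out.1, x4.1} {out.2, x4.2} {x3.1} {x3.2}, out.j its boundary
stage w2: inputs (x1, x2), connectivity {out.1} {out.2} {x1.1, x2.2} {x1.2} {x2.1}, out.j its boundary
stage w3: inputs (x3, x4, x1, x2), connectivity {out.1} {out.2} {x1.1, x2.2} {x1.2} {x2.1} {x3.1} {x3.2} {x4.1, x4.2}, out.j its boundary

{out.1} {out.2} {x1.1, x2.2} {x1.2} {x2.1} {x3.1} {x3.2} {x4.1, x4.2}


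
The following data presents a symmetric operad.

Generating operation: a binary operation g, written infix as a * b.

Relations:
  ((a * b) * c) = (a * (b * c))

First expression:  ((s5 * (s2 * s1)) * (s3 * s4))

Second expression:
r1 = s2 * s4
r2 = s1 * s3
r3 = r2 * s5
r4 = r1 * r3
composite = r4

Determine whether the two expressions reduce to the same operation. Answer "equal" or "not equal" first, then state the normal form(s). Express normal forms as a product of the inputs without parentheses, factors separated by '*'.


not equal: they reduce to s5 * s2 * s1 * s3 * s4 and s2 * s4 * s1 * s3 * s5


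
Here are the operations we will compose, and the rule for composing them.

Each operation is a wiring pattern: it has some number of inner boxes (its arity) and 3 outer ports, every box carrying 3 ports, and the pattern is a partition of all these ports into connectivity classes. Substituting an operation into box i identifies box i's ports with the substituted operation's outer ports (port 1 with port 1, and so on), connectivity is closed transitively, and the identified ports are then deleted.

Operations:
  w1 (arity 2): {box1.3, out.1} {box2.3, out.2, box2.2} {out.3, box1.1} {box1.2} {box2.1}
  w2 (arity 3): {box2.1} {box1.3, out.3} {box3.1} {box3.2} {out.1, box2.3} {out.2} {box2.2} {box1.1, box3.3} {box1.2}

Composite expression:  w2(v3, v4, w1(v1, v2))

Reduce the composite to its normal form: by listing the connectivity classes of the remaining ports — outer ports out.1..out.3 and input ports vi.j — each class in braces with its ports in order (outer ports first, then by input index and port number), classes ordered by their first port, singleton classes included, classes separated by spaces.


{out.1, v4.3} {out.2} {out.3, v3.3} {v1.1, v3.1} {v1.2} {v1.3} {v2.1} {v2.2, v2.3} {v3.2} {v4.1} {v4.2}

After gluing at w2, chains via deleted ports link the v-ports.
composing w1 on (v1, v2), with out.j its own outer ports: {out.1, v1.3} {out.2, v2.2, v2.3} {out.3, v1.1} {v1.2} {v2.1}
composing w2 on (v3, v4, v1, v2), with out.j its own outer ports: {out.1, v4.3} {out.2} {out.3, v3.3} {v1.1, v3.1} {v1.2} {v1.3} {v2.1} {v2.2, v2.3} {v3.2} {v4.1} {v4.2}


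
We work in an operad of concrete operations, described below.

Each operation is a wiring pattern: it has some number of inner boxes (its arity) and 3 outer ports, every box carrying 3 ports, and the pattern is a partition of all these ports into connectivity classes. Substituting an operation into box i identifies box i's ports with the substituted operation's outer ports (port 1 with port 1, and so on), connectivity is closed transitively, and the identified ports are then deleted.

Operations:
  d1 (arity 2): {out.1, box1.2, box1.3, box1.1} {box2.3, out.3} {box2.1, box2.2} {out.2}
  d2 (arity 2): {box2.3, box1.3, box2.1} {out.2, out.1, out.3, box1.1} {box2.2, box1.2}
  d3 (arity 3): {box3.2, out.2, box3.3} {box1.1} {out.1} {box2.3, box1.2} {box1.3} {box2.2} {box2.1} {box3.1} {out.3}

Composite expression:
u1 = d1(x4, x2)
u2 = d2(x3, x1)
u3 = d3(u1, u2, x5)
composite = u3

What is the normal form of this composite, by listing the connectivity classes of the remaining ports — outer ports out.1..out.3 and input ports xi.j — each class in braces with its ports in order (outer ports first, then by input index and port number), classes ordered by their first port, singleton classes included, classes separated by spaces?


{out.1} {out.2, x5.2, x5.3} {out.3} {x1.1, x1.3, x3.3} {x1.2, x3.2} {x2.1, x2.2} {x2.3} {x3.1} {x4.1, x4.2, x4.3} {x5.1}

Connectivity passes through glued d3-boundaries; trace each wire chain.
through d1, on inputs (x4, x2): {out.1, x4.1, x4.2, x4.3} {out.2} {out.3, x2.3} {x2.1, x2.2} (out.j = stage outer ports)
through d2, on inputs (x3, x1): {out.1, out.2, out.3, x3.1} {x1.1, x1.3, x3.3} {x1.2, x3.2} (out.j = stage outer ports)
through d3, on inputs (x4, x2, x3, x1, x5): {out.1} {out.2, x5.2, x5.3} {out.3} {x1.1, x1.3, x3.3} {x1.2, x3.2} {x2.1, x2.2} {x2.3} {x3.1} {x4.1, x4.2, x4.3} {x5.1} (out.j = stage outer ports)


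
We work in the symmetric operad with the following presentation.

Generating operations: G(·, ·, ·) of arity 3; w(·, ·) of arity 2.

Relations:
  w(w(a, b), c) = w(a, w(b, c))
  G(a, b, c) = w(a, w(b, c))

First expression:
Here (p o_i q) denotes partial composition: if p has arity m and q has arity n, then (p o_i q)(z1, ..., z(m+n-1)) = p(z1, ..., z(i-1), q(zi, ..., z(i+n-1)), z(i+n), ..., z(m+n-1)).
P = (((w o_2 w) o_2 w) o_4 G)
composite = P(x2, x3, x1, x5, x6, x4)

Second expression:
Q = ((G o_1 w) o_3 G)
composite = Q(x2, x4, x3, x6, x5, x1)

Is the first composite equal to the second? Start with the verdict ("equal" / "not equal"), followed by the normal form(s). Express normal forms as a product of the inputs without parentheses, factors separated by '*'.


The first composite normalizes to x2 * x3 * x1 * x5 * x6 * x4
The second composite normalizes to x2 * x4 * x3 * x6 * x5 * x1
The normal forms differ: not equal.

not equal; first: x2 * x3 * x1 * x5 * x6 * x4; second: x2 * x4 * x3 * x6 * x5 * x1


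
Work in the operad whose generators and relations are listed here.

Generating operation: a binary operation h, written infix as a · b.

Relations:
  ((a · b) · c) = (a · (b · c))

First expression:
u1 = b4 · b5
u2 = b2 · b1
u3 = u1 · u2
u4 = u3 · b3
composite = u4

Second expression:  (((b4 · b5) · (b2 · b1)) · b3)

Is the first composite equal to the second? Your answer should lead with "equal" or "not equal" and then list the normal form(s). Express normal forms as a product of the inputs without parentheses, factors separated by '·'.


The first expression reduces to b4 · b5 · b2 · b1 · b3
The second expression reduces to b4 · b5 · b2 · b1 · b3
The normal forms match — equal.

equal; the common form is b4 · b5 · b2 · b1 · b3


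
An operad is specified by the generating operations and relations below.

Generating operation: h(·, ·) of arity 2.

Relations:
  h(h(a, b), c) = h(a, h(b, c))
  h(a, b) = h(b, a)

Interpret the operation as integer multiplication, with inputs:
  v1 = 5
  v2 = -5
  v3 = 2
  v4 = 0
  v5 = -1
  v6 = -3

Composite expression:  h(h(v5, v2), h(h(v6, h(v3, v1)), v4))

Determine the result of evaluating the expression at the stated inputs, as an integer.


0

h(v5, v2) = 5
h(v3, v1) = 10
h(v6, h(v3, v1)) = -30
h(h(v6, h(v3, v1)), v4) = 0
h(h(v5, v2), h(h(v6, h(v3, v1)), v4)) = 0


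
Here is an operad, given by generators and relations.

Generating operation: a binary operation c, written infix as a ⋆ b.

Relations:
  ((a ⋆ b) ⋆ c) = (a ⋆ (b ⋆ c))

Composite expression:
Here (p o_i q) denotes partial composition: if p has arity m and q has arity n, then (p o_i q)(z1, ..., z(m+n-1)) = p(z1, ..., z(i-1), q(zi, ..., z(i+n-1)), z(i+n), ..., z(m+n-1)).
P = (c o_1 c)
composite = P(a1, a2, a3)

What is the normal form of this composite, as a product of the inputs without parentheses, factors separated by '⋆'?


a1 ⋆ a2 ⋆ a3


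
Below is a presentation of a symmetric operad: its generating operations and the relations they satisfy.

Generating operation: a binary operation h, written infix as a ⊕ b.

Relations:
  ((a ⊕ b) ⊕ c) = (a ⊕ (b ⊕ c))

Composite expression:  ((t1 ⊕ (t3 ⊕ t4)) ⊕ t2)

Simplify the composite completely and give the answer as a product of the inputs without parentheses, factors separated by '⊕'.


t1 ⊕ t3 ⊕ t4 ⊕ t2

The h-tree's shape is irrelevant; the t-reading-order decides.
(t3 ⊕ t4) collapses to t3 ⊕ t4
(t1 ⊕ (t3 ⊕ t4)) collapses to t1 ⊕ t3 ⊕ t4
((t1 ⊕ (t3 ⊕ t4)) ⊕ t2) collapses to t1 ⊕ t3 ⊕ t4 ⊕ t2


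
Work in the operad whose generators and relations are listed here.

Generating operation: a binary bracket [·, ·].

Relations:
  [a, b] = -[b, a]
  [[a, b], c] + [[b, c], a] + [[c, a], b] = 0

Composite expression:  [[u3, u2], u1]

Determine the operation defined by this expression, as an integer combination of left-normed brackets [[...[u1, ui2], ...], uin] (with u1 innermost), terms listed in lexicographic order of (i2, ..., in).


[[u1, u2], u3] - [[u1, u3], u2]

Antisymmetry and Jacobi reduce to u1-anchored left-normed brackets.
Composite bracket: [[u3, u2], u1]
Applying ab - ba throughout gives 4 signed words (2^2 = 4).
Collect the words opening with u1:
  u1u2u3 (sign +1) contributes +[[u1, u2], u3]
  u1u3u2 (sign -1) contributes -[[u1, u3], u2]


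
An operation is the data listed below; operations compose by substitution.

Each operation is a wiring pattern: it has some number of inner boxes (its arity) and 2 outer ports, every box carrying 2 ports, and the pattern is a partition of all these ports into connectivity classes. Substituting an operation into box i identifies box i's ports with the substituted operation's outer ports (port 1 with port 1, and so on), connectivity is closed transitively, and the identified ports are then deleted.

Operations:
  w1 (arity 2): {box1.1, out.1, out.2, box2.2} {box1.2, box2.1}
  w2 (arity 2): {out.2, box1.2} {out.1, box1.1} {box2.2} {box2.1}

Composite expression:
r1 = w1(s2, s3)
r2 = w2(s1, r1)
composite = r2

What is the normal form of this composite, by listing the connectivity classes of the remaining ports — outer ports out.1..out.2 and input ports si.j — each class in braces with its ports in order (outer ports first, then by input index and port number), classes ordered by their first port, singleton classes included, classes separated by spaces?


{out.1, s1.1} {out.2, s1.2} {s2.1, s3.2} {s2.2, s3.1}

Two ports join when wires chain via w2-identified ports.
stage w1: inputs (s2, s3), connectivity {out.1, out.2, s2.1, s3.2} {s2.2, s3.1}, out.j its boundary
stage w2: inputs (s1, s2, s3), connectivity {out.1, s1.1} {out.2, s1.2} {s2.1, s3.2} {s2.2, s3.1}, out.j its boundary


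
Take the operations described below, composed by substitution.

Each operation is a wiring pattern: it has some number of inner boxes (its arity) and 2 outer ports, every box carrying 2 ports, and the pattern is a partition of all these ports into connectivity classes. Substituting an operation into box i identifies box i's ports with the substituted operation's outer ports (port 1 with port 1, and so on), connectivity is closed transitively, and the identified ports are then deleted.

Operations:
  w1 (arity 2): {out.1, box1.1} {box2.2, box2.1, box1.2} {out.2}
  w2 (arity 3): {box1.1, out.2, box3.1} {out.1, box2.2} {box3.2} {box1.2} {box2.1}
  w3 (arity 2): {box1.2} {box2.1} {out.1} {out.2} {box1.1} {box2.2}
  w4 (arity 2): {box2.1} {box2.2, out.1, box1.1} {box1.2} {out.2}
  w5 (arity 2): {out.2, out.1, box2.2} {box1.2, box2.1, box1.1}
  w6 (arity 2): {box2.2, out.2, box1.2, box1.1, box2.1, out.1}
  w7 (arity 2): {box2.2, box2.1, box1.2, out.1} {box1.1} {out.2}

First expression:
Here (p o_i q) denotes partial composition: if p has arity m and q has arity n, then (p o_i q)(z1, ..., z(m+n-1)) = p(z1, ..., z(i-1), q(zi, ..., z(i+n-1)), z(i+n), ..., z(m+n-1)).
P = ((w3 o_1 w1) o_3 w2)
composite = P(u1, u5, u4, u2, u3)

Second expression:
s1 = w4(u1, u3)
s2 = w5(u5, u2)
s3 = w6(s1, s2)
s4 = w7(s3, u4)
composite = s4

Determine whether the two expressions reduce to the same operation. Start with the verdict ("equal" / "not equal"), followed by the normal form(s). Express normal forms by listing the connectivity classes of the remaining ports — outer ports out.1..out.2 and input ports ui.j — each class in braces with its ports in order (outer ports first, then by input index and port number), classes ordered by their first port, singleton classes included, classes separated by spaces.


Reducing the first expression gives {out.1} {out.2} {u1.1} {u1.2, u5.1, u5.2} {u2.1} {u2.2} {u3.1, u4.1} {u3.2} {u4.2}
Reducing the second expression gives {out.1, u1.1, u2.2, u3.2, u4.1, u4.2} {out.2} {u1.2} {u2.1, u5.1, u5.2} {u3.1}
No match — not equal.

not equal: they reduce to {out.1} {out.2} {u1.1} {u1.2, u5.1, u5.2} {u2.1} {u2.2} {u3.1, u4.1} {u3.2} {u4.2} and {out.1, u1.1, u2.2, u3.2, u4.1, u4.2} {out.2} {u1.2} {u2.1, u5.1, u5.2} {u3.1}


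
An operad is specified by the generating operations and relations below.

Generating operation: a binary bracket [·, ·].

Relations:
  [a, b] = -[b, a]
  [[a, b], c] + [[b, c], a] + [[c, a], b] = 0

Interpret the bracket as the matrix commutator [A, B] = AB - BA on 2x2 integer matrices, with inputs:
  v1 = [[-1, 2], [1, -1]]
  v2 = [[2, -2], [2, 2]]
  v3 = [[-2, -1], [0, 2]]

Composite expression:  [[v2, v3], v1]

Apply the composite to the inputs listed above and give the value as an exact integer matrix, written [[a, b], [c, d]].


[[8, 8], [-4, -8]]

[v2, v3] = [[2, -8], [-8, -2]]
[[v2, v3], v1] = [[8, 8], [-4, -8]]


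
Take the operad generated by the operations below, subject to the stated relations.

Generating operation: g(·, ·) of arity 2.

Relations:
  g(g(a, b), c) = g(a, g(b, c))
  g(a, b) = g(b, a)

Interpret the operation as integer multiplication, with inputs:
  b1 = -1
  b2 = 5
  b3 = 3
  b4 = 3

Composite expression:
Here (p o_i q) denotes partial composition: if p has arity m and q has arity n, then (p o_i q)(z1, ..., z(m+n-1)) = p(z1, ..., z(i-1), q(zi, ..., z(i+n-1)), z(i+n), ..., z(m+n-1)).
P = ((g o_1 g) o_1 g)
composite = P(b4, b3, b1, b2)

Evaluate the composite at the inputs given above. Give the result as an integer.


-45


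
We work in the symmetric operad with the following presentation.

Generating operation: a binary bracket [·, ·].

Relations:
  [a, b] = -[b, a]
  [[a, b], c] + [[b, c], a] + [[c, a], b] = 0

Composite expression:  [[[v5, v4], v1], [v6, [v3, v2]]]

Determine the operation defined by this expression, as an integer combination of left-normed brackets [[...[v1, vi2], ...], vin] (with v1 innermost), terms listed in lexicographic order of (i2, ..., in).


[[[[[v1, v4], v5], v2], v3], v6] - [[[[[v1, v4], v5], v3], v2], v6] - [[[[[v1, v4], v5], v6], v2], v3] + [[[[[v1, v4], v5], v6], v3], v2] - [[[[[v1, v5], v4], v2], v3], v6] + [[[[[v1, v5], v4], v3], v2], v6] + [[[[[v1, v5], v4], v6], v2], v3] - [[[[[v1, v5], v4], v6], v3], v2]

Skip Jacobi rewriting: expand, keep v1-initial words, read off terms.
Composite bracket: [[[v5, v4], v1], [v6, [v3, v2]]]
Full expansion: 32 signed words from ab - ba (2^5 = 32).
Keep just the words that open with v1:
  the word v1v4v5v2v3v6 carries sign +1 and contributes +[[[[[v1, v4], v5], v2], v3], v6]
  the word v1v4v5v3v2v6 carries sign -1 and contributes -[[[[[v1, v4], v5], v3], v2], v6]
  the word v1v4v5v6v2v3 carries sign -1 and contributes -[[[[[v1, v4], v5], v6], v2], v3]
  the word v1v4v5v6v3v2 carries sign +1 and contributes +[[[[[v1, v4], v5], v6], v3], v2]
  the word v1v5v4v2v3v6 carries sign -1 and contributes -[[[[[v1, v5], v4], v2], v3], v6]
  the word v1v5v4v3v2v6 carries sign +1 and contributes +[[[[[v1, v5], v4], v3], v2], v6]
  the word v1v5v4v6v2v3 carries sign +1 and contributes +[[[[[v1, v5], v4], v6], v2], v3]
  the word v1v5v4v6v3v2 carries sign -1 and contributes -[[[[[v1, v5], v4], v6], v3], v2]
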